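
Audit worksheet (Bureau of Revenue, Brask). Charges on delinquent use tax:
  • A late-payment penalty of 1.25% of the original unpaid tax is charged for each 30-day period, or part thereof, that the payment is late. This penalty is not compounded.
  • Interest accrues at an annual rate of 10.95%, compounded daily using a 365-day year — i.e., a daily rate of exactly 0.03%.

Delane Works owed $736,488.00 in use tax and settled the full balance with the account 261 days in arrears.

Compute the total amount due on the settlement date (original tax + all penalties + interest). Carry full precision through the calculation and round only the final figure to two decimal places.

$879,318.32

Penalty periods: ⌈261/30⌉ = 9; penalty = 9 × 1.25% × $736,488.00 = $82,854.90
Interest: $736,488.00 × ((1 + 0.0003)^261 − 1) = $736,488.00 × 0.08143435… = $59,975.4180…
Total = $736,488.00 + $82,854.9000 + $59,975.4180… = $879,318.32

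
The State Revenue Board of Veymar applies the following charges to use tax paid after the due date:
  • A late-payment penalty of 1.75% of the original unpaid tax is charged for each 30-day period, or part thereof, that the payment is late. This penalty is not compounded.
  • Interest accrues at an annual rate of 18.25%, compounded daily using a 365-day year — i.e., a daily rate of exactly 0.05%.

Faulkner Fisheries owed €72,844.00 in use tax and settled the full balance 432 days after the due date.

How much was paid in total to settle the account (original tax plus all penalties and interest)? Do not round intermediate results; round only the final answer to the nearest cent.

€109,523.53

Penalty periods: ⌈432/30⌉ = 15; penalty = 15 × 1.75% × €72,844.00 = €19,121.55
Interest: €72,844.00 × ((1 + 0.0005)^432 − 1) = €72,844.00 × 0.24103538… = €17,557.9815…
Total = €72,844.00 + €19,121.5500 + €17,557.9815… = €109,523.53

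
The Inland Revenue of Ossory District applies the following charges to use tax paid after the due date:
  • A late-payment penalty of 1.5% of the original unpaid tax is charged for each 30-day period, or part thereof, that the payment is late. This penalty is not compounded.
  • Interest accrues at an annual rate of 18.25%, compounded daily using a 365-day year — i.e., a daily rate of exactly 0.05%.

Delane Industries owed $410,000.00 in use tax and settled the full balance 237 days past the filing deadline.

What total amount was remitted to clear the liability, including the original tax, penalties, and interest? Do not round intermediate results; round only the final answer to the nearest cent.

$510,767.15

Penalty periods: ⌈237/30⌉ = 8; penalty = 8 × 1.5% × $410,000.00 = $49,200.00
Interest: $410,000.00 × ((1 + 0.0005)^237 − 1) = $410,000.00 × 0.12577353… = $51,567.1488…
Total = $410,000.00 + $49,200.0000 + $51,567.1488… = $510,767.15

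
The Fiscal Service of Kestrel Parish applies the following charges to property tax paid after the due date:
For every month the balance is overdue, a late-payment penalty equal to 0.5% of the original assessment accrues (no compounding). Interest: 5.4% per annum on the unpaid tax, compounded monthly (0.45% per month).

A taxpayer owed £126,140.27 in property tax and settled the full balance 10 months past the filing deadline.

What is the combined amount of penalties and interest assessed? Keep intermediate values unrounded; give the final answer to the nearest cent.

£12,099.66

Late-payment penalty = 0.5% × £126,140.27 × 10 mo = £6,307.01…
Interest: £126,140.27 × ((1 + 0.0045)^10 − 1) = £126,140.27 × 0.0459223… = £5,792.6477…
Penalties + interest = £6,307.0135 + £5,792.6477… = £12,099.66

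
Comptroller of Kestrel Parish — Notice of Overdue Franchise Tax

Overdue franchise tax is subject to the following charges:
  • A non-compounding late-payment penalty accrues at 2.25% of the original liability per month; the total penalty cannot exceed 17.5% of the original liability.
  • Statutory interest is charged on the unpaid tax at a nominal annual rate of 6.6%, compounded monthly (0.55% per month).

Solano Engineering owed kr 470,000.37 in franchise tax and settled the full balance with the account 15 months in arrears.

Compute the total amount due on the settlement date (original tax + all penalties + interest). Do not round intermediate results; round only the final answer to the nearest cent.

kr 592,554.48

Penalty (uncapped): 15 × 2.25% × kr 470,000.37 = kr 158,625.12…; cap = 17.5% × kr 470,000.37 = kr 82,250.06… → penalty = kr 82,250.06…
Interest: kr 470,000.37 × ((1 + 0.0055)^15 − 1) = kr 470,000.37 × 0.0857532… = kr 40,304.0427…
Total = kr 470,000.37 + kr 82,250.0648… + kr 40,304.0427… = kr 592,554.48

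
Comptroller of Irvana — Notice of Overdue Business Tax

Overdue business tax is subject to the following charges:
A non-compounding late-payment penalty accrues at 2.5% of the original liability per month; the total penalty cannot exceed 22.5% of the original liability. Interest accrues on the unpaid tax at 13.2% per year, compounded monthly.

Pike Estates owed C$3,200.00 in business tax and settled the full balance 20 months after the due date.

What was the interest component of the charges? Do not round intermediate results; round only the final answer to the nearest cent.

C$782.66

Interest (13.2%/yr ÷ 12 = 1.1%/month): C$3,200.00 × ((1 + 0.011)^20 − 1) = C$782.6587…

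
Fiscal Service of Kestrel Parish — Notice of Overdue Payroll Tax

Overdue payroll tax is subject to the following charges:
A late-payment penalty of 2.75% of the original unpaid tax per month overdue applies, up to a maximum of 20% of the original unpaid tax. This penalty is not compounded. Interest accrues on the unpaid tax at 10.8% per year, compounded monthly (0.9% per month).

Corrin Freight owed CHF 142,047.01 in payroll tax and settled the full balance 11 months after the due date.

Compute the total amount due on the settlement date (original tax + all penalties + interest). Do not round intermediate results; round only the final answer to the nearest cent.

CHF 185,169.28

Penalty (uncapped): 11 × 2.75% × CHF 142,047.01 = CHF 42,969.22…; cap = 20% × CHF 142,047.01 = CHF 28,409.40… → penalty = CHF 28,409.40…
Interest: CHF 142,047.01 × ((1 + 0.009)^11 − 1) = CHF 142,047.01 × 0.1035775… = CHF 14,712.8710…
Total = CHF 142,047.01 + CHF 28,409.4020 + CHF 14,712.8710… = CHF 185,169.28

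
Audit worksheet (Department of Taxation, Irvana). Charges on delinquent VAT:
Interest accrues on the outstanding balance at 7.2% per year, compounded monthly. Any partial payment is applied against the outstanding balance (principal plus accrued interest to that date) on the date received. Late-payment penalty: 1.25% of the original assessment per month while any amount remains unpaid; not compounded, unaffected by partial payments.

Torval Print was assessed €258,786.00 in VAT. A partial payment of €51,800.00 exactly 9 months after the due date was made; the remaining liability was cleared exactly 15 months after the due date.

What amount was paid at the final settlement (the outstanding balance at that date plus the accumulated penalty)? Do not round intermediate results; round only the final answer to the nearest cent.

Monthly rate = 7.2% ÷ 12 = 0.6%
Balance at month 9: €258,786.0000 × (1 + 0.006)^9 = €273,100.5686…
After €51,800.00 payment: €273,100.5686… − €51,800.00 = €221,300.5686…
Balance at month 15: €221,300.5686… × (1 + 0.006)^6 = €229,387.8517…
Penalty: 15 × 1.25% × €258,786.00 = €48,522.38…
Final settlement = outstanding balance + penalty = €229,387.8517… + €48,522.38… = €277,910.23

€277,910.23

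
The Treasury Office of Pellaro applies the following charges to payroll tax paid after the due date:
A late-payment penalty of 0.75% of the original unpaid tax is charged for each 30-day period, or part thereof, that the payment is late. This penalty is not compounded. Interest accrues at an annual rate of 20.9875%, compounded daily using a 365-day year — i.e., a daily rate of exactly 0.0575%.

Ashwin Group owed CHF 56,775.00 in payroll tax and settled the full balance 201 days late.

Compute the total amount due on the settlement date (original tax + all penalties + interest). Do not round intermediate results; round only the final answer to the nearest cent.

Penalty periods: ⌈201/30⌉ = 7; penalty = 7 × 0.75% × CHF 56,775.00 = CHF 2,980.69…
Interest: CHF 56,775.00 × ((1 + 0.000575)^201 − 1) = CHF 56,775.00 × 0.12248142… = CHF 6,953.8824…
Total = CHF 56,775.00 + CHF 2,980.6875 + CHF 6,953.8824… = CHF 66,709.57

CHF 66,709.57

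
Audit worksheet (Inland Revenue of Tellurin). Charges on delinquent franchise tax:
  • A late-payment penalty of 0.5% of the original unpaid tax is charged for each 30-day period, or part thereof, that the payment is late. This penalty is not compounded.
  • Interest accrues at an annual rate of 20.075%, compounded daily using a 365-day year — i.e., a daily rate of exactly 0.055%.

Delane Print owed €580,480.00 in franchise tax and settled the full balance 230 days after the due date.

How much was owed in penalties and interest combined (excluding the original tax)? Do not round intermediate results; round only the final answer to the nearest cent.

€101,473.70

Penalty periods: ⌈230/30⌉ = 8; penalty = 8 × 0.5% × €580,480.00 = €23,219.20
Interest: €580,480.00 × ((1 + 0.00055)^230 − 1) = €580,480.00 × 0.13480999… = €78,254.5017…
Penalties + interest = €23,219.2000 + €78,254.5017… = €101,473.70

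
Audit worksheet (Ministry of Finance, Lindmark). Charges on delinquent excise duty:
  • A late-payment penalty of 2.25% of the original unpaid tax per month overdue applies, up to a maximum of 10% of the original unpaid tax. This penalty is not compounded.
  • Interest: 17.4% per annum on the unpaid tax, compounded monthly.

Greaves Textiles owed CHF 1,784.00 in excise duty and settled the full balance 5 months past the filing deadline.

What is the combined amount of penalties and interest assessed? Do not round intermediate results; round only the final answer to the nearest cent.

Penalty (uncapped): 5 × 2.25% × CHF 1,784.00 = CHF 200.70; cap = 10% × CHF 1,784.00 = CHF 178.40 → penalty = CHF 178.40
Interest (17.4%/yr ÷ 12 = 1.45%/month): CHF 1,784.00 × ((1 + 0.0145)^5 − 1) = CHF 133.1456…
Penalties + interest = CHF 178.4000 + CHF 133.1456… = CHF 311.55

CHF 311.55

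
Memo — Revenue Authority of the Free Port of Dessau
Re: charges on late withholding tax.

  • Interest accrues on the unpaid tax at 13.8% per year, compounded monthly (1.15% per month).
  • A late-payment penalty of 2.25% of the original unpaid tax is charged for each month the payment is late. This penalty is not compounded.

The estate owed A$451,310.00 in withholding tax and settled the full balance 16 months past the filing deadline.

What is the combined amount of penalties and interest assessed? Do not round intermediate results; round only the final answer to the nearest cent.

A$253,074.08

Late-payment penalty = 2.25% × A$451,310.00 × 16 mo = A$162,471.60
Interest: A$451,310.00 × ((1 + 0.0115)^16 − 1) = A$451,310.00 × 0.2007544… = A$90,602.4770…
Penalties + interest = A$162,471.6000 + A$90,602.4770… = A$253,074.08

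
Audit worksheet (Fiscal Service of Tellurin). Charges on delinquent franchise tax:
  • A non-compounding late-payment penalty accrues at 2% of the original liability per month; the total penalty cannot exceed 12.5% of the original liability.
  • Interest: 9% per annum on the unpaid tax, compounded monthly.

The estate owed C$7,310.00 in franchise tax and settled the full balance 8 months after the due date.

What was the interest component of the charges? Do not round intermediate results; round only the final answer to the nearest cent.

Interest (9%/yr ÷ 12 = 0.75%/month): C$7,310.00 × ((1 + 0.0075)^8 − 1) = C$450.2876…

C$450.29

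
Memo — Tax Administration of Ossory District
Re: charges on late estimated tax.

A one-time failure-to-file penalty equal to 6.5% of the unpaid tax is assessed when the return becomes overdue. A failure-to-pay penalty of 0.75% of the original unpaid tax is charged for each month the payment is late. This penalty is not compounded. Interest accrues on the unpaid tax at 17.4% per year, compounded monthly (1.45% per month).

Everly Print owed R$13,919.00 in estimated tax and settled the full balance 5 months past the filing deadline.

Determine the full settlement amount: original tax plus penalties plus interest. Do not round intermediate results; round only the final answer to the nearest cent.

R$16,384.52

Failure-to-file penalty: 6.5% × R$13,919.00 = R$904.74…
Failure-to-pay penalty = 0.75% × R$13,919.00 × 5 mo = R$521.96…
Interest: R$13,919.00 × ((1 + 0.0145)^5 − 1) = R$13,919.00 × 0.0746332… = R$1,038.8196…
Total = R$13,919.00 + R$1,426.6975 + R$1,038.8196… = R$16,384.52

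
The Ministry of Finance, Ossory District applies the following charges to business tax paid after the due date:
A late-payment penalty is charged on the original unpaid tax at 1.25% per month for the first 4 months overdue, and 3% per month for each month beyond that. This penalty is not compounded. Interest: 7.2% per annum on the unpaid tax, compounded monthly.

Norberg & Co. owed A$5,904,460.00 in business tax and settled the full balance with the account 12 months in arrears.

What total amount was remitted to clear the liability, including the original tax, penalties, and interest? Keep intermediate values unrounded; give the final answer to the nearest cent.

Penalty, months 1–4: 4 × 1.25% × A$5,904,460.00 = A$295,223.00
Penalty, months 5–12: 8 × 3% × A$5,904,460.00 = A$1,417,070.40
Interest (7.2%/yr ÷ 12 = 0.6%/month): A$5,904,460.00 × ((1 + 0.006)^12 − 1) = A$439,434.5213…
Total = A$5,904,460.00 + A$1,712,293.4000 + A$439,434.5213… = A$8,056,187.92

A$8,056,187.92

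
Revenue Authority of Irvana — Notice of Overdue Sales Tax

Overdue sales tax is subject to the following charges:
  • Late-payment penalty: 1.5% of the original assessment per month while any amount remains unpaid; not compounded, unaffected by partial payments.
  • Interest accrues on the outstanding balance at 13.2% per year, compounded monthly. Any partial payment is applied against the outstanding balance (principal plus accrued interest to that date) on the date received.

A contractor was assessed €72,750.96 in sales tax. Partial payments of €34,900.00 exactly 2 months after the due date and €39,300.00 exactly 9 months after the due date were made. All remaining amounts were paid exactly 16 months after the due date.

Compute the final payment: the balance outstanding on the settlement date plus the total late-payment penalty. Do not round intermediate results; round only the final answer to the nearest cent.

€21,023.79

Monthly rate = 13.2% ÷ 12 = 1.1%
Balance at month 2: €72,750.9600 × (1 + 0.011)^2 = €74,360.2840…
After €34,900.00 payment: €74,360.2840… − €34,900.00 = €39,460.2840…
Balance at month 9: €39,460.2840… × (1 + 0.011)^7 = €42,600.8530…
After €39,300.00 payment: €42,600.8530… − €39,300.00 = €3,300.8530…
Balance at month 16: €3,300.8530… × (1 + 0.011)^7 = €3,563.5617…
Penalty: 16 × 1.5% × €72,750.96 = €17,460.23…
Final settlement = outstanding balance + penalty = €3,563.5617… + €17,460.23… = €21,023.79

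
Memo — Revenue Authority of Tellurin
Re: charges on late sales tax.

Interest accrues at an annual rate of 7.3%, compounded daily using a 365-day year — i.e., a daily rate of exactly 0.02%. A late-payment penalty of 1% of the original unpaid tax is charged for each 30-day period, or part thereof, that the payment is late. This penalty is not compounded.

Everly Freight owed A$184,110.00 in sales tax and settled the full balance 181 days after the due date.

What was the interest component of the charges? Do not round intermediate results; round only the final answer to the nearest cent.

Interest: A$184,110.00 × ((1 + 0.0002)^181 − 1) = A$184,110.00 × 0.03685945… = A$6,786.1925…

A$6,786.19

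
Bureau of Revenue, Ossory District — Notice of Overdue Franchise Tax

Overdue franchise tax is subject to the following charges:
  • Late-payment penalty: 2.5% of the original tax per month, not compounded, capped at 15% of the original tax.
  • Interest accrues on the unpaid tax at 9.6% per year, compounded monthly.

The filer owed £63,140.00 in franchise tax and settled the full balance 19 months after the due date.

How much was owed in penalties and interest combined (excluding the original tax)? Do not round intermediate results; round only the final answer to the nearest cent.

£19,791.64

Penalty (uncapped): 19 × 2.5% × £63,140.00 = £29,991.50; cap = 15% × £63,140.00 = £9,471.00 → penalty = £9,471.00
Interest (9.6%/yr ÷ 12 = 0.8%/month): £63,140.00 × ((1 + 0.008)^19 − 1) = £10,320.6366…
Penalties + interest = £9,471.0000 + £10,320.6366… = £19,791.64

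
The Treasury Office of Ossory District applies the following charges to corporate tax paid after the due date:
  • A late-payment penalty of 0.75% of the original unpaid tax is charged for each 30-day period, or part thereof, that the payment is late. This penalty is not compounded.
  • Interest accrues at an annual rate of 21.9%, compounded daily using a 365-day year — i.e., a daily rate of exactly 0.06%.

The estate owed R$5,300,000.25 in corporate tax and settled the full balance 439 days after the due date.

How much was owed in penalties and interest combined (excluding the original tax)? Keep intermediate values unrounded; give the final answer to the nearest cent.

R$2,192,845.25

Penalty periods: ⌈439/30⌉ = 15; penalty = 15 × 0.75% × R$5,300,000.25 = R$596,250.03…
Interest: R$5,300,000.25 × ((1 + 0.0006)^439 − 1) = R$5,300,000.25 × 0.30124437… = R$1,596,595.2174…
Penalties + interest = R$596,250.0281… + R$1,596,595.2174… = R$2,192,845.25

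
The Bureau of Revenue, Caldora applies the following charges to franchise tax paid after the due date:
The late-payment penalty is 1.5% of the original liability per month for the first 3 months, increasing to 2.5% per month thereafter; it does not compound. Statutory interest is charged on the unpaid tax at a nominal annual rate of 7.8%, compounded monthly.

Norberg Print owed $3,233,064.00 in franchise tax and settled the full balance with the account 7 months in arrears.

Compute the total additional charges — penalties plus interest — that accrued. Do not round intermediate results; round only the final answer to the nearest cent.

Penalty, months 1–3: 3 × 1.5% × $3,233,064.00 = $145,487.88
Penalty, months 4–7: 4 × 2.5% × $3,233,064.00 = $323,306.40
Interest (7.8%/yr ÷ 12 = 0.65%/month): $3,233,064.00 × ((1 + 0.0065)^7 − 1) = $150,004.2266…
Penalties + interest = $468,794.2800 + $150,004.2266… = $618,798.51

$618,798.51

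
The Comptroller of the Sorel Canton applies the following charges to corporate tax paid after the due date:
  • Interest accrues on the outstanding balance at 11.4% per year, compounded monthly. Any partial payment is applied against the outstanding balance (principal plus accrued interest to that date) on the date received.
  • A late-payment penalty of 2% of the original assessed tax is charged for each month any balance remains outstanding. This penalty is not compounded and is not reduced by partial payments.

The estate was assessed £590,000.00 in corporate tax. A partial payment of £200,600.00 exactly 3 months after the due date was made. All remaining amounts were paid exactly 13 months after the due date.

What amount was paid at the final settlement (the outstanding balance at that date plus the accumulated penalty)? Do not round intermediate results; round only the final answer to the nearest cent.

£600,073.80

Monthly rate = 11.4% ÷ 12 = 0.95%
Balance at month 3: £590,000.0000 × (1 + 0.0095)^3 = £606,975.2484…
After £200,600.00 payment: £606,975.2484… − £200,600.00 = £406,375.2484…
Balance at month 13: £406,375.2484… × (1 + 0.0095)^10 = £446,673.8014…
Penalty: 13 × 2% × £590,000.00 = £153,400.00
Final settlement = outstanding balance + penalty = £446,673.8014… + £153,400.00 = £600,073.80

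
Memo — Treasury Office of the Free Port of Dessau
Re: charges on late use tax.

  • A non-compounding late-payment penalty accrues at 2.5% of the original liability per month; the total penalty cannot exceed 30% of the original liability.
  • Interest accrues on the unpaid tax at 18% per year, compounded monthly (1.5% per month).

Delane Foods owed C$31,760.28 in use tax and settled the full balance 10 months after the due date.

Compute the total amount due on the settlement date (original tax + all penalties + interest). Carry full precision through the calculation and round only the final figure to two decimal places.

Penalty: 10 × 2.5% × C$31,760.28 = C$7,940.07 (below the 30% cap of C$9,528.08…)
Interest: C$31,760.28 × ((1 + 0.015)^10 − 1) = C$31,760.28 × 0.1605408… = C$5,098.8216…
Total = C$31,760.28 + C$7,940.0700 + C$5,098.8216… = C$44,799.17

C$44,799.17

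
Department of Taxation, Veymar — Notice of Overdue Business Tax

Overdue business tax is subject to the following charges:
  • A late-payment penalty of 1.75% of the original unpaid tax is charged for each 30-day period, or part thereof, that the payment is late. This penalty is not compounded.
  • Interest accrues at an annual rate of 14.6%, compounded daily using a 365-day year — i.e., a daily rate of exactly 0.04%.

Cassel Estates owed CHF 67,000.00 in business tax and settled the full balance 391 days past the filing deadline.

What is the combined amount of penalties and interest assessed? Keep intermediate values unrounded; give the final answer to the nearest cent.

CHF 27,755.24

Penalty periods: ⌈391/30⌉ = 14; penalty = 14 × 1.75% × CHF 67,000.00 = CHF 16,415.00
Interest: CHF 67,000.00 × ((1 + 0.0004)^391 − 1) = CHF 67,000.00 × 0.16925726… = CHF 11,340.2365…
Penalties + interest = CHF 16,415.0000 + CHF 11,340.2365… = CHF 27,755.24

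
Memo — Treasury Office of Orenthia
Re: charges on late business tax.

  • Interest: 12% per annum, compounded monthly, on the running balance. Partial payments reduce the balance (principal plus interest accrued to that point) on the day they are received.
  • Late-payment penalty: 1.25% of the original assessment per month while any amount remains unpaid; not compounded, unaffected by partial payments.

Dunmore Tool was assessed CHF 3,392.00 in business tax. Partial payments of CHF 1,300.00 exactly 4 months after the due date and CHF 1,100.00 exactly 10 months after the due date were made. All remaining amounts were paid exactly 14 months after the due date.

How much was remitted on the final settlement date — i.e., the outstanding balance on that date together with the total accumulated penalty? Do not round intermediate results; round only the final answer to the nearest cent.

Monthly rate = 12% ÷ 12 = 1%
Balance at month 4: CHF 3,392.0000 × (1 + 0.01)^4 = CHF 3,529.7288…
After CHF 1,300.00 payment: CHF 3,529.7288… − CHF 1,300.00 = CHF 2,229.7288…
Balance at month 10: CHF 2,229.7288… × (1 + 0.01)^6 = CHF 2,366.9021…
After CHF 1,100.00 payment: CHF 2,366.9021… − CHF 1,100.00 = CHF 1,266.9021…
Balance at month 14: CHF 1,266.9021… × (1 + 0.01)^4 = CHF 1,318.3434…
Penalty: 14 × 1.25% × CHF 3,392.00 = CHF 593.60
Final settlement = outstanding balance + penalty = CHF 1,318.3434… + CHF 593.60 = CHF 1,911.94

CHF 1,911.94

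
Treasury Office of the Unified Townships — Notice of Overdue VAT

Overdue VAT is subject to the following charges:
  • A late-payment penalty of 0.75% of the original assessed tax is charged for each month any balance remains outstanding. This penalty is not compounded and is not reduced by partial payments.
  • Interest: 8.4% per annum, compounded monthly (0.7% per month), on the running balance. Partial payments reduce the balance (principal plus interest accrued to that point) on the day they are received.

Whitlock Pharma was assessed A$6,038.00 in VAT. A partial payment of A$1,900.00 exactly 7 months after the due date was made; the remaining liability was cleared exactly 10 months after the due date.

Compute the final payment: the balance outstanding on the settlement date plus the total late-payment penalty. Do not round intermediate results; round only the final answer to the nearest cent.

A$4,986.90

Balance at month 7: A$6,038.0000 × (1 + 0.007)^7 = A$6,340.1481…
After A$1,900.00 payment: A$6,340.1481… − A$1,900.00 = A$4,440.1481…
Balance at month 10: A$4,440.1481… × (1 + 0.007)^3 = A$4,534.0454…
Penalty: 10 × 0.75% × A$6,038.00 = A$452.85
Final settlement = outstanding balance + penalty = A$4,534.0454… + A$452.85 = A$4,986.90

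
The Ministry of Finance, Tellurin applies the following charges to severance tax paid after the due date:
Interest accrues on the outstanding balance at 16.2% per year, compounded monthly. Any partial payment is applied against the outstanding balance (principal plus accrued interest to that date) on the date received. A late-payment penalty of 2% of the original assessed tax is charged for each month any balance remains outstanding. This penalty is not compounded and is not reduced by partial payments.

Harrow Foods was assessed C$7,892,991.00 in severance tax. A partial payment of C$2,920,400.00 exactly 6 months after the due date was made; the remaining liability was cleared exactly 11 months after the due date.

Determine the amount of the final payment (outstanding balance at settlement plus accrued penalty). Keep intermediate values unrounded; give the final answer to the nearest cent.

C$7,761,046.21

Monthly rate = 16.2% ÷ 12 = 1.35%
Balance at month 6: C$7,892,991.0000 × (1 + 0.0135)^6 = C$8,554,293.0833…
After C$2,920,400.00 payment: C$8,554,293.0833… − C$2,920,400.00 = C$5,633,893.0833…
Balance at month 11: C$5,633,893.0833… × (1 + 0.0135)^5 = C$6,024,588.1896…
Penalty: 11 × 2% × C$7,892,991.00 = C$1,736,458.02
Final settlement = outstanding balance + penalty = C$6,024,588.1896… + C$1,736,458.02 = C$7,761,046.21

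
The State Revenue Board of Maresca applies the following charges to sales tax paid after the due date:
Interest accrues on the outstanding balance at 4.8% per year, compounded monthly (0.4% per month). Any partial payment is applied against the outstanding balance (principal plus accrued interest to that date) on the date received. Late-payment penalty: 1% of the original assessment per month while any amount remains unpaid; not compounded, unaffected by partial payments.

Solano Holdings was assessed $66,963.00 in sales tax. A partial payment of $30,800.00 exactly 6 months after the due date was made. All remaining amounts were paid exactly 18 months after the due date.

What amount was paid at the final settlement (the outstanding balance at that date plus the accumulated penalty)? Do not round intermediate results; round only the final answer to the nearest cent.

$51,693.79

Balance at month 6: $66,963.0000 × (1 + 0.004)^6 = $68,586.2691…
After $30,800.00 payment: $68,586.2691… − $30,800.00 = $37,786.2691…
Balance at month 18: $37,786.2691… × (1 + 0.004)^12 = $39,640.4492…
Penalty: 18 × 1% × $66,963.00 = $12,053.34
Final settlement = outstanding balance + penalty = $39,640.4492… + $12,053.34 = $51,693.79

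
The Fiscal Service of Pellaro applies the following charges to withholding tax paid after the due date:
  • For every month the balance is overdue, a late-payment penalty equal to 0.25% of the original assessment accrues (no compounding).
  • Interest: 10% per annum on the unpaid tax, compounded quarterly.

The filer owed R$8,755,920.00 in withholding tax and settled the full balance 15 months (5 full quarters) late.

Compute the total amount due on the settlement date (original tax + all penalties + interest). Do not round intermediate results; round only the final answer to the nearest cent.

Late-payment penalty = 0.25% × R$8,755,920.00 × 15 mo = R$328,347.00
Interest (10%/yr ÷ 4 = 2.5%/quarter): R$8,755,920.00 × ((1 + 0.025)^5 − 1) = R$1,150,599.7994…
Total = R$8,755,920.00 + R$328,347.0000 + R$1,150,599.7994… = R$10,234,866.80

R$10,234,866.80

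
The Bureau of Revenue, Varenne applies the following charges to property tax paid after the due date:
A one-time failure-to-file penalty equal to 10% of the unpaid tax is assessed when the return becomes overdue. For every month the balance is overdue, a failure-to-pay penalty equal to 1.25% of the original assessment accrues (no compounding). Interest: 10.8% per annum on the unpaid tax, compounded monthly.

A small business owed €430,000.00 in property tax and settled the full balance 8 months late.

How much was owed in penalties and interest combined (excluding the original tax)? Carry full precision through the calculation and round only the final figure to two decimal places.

Failure-to-file penalty: 10% × €430,000.00 = €43,000.00
Failure-to-pay penalty = 1.25% × €430,000.00 × 8 mo = €43,000.00
Interest (10.8%/yr ÷ 12 = 0.9%/month): €430,000.00 × ((1 + 0.009)^8 − 1) = €31,952.9932…
Penalties + interest = €86,000.0000 + €31,952.9932… = €117,952.99

€117,952.99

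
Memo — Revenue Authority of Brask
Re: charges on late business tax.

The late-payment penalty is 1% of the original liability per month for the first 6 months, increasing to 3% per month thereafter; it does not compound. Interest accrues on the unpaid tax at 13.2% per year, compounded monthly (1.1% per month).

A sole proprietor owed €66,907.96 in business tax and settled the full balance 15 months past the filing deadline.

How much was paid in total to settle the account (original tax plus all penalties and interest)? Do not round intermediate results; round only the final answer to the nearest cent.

Penalty, months 1–6: 6 × 1% × €66,907.96 = €4,014.48…
Penalty, months 7–15: 9 × 3% × €66,907.96 = €18,065.15…
Interest: €66,907.96 × ((1 + 0.011)^15 − 1) = €66,907.96 × 0.1783311… = €11,931.7689…
Total = €66,907.96 + €22,079.6268 + €11,931.7689… = €100,919.36

€100,919.36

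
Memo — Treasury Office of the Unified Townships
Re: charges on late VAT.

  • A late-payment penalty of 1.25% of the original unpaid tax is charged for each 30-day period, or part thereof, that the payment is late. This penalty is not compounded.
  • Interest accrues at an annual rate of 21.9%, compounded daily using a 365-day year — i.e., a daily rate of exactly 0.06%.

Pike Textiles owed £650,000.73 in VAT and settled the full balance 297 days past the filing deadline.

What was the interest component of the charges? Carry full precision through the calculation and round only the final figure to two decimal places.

£126,750.43

Interest: £650,000.73 × ((1 + 0.0006)^297 − 1) = £650,000.73 × 0.19500045… = £126,750.4344…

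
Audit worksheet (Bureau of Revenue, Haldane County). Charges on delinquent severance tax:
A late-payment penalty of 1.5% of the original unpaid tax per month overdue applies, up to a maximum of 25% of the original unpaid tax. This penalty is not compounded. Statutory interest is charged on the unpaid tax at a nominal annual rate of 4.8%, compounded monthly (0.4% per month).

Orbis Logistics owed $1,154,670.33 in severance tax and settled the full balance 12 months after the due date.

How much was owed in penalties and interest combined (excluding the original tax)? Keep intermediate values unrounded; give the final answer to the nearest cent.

$264,500.57

Penalty: 12 × 1.5% × $1,154,670.33 = $207,840.66… (below the 25% cap of $288,667.58…)
Interest: $1,154,670.33 × ((1 + 0.004)^12 − 1) = $1,154,670.33 × 0.0490702… = $56,659.9127…
Penalties + interest = $207,840.6594 + $56,659.9127… = $264,500.57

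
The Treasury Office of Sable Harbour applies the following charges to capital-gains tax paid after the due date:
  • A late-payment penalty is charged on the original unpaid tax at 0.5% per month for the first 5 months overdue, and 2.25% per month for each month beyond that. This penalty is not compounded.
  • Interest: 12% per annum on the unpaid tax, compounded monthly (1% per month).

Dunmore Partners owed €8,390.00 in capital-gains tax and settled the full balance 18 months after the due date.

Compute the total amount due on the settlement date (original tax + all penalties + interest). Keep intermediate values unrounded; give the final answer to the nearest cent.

€12,699.50

Penalty, months 1–5: 5 × 0.5% × €8,390.00 = €209.75
Penalty, months 6–18: 13 × 2.25% × €8,390.00 = €2,454.08…
Interest: €8,390.00 × ((1 + 0.01)^18 − 1) = €8,390.00 × 0.1961475… = €1,645.6773…
Total = €8,390.00 + €2,663.8250 + €1,645.6773… = €12,699.50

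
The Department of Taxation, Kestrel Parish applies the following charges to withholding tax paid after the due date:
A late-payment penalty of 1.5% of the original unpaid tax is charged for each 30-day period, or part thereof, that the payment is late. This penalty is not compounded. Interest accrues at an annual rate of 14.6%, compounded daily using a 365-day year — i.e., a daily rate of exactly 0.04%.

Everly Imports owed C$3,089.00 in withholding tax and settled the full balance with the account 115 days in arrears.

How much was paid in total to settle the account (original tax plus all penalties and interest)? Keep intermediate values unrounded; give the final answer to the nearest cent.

Penalty periods: ⌈115/30⌉ = 4; penalty = 4 × 1.5% × C$3,089.00 = C$185.34
Interest: C$3,089.00 × ((1 + 0.0004)^115 − 1) = C$3,089.00 × 0.04706478… = C$145.3831…
Total = C$3,089.00 + C$185.3400 + C$145.3831… = C$3,419.72

C$3,419.72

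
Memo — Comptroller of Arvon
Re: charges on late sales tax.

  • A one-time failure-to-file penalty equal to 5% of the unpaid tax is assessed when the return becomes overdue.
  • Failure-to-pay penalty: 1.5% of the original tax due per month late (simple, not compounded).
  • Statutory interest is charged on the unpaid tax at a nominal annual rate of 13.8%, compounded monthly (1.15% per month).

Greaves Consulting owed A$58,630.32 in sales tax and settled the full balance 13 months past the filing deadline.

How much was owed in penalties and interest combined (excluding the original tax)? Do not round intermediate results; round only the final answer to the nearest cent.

Failure-to-file penalty: 5% × A$58,630.32 = A$2,931.52…
Failure-to-pay penalty = 1.5% × A$58,630.32 × 13 mo = A$11,432.91…
Interest: A$58,630.32 × ((1 + 0.0115)^13 − 1) = A$58,630.32 × 0.1602632… = A$9,396.2850…
Penalties + interest = A$14,364.4284 + A$9,396.2850… = A$23,760.71

A$23,760.71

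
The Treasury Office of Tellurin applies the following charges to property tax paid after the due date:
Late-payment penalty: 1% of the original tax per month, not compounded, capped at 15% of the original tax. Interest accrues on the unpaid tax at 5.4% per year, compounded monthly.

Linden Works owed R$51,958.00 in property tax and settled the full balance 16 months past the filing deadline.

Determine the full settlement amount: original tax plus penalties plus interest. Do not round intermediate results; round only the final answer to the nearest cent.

Penalty (uncapped): 16 × 1% × R$51,958.00 = R$8,313.28; cap = 15% × R$51,958.00 = R$7,793.70 → penalty = R$7,793.70
Interest (5.4%/yr ÷ 12 = 0.45%/month): R$51,958.00 × ((1 + 0.0045)^16 − 1) = R$3,869.9246…
Total = R$51,958.00 + R$7,793.7000 + R$3,869.9246… = R$63,621.62

R$63,621.62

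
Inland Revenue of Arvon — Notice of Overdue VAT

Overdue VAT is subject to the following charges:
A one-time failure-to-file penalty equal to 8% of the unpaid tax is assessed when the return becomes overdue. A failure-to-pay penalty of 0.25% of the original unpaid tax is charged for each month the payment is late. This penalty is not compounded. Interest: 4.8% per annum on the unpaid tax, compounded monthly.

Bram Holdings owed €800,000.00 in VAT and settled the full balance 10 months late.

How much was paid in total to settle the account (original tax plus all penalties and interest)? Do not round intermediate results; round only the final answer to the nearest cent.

€916,582.19

Failure-to-file penalty: 8% × €800,000.00 = €64,000.00
Failure-to-pay penalty: 10 × 0.25% × €800,000.00 = €20,000.00
Interest (4.8%/yr ÷ 12 = 0.4%/month): €800,000.00 × ((1 + 0.004)^10 − 1) = €32,582.1872…
Total = €800,000.00 + €84,000.0000 + €32,582.1872… = €916,582.19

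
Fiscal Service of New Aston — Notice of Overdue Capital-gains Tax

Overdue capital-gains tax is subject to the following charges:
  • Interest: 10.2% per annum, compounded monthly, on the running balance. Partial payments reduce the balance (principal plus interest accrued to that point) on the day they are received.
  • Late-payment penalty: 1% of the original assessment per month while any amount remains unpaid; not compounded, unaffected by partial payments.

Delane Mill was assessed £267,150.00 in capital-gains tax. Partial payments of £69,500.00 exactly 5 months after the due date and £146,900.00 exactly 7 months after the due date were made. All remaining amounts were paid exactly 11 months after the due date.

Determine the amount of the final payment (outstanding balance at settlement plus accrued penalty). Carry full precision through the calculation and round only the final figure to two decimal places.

£97,524.83

Monthly rate = 10.2% ÷ 12 = 0.85%
Balance at month 5: £267,150.0000 × (1 + 0.0085)^5 = £278,698.5385…
After £69,500.00 payment: £278,698.5385… − £69,500.00 = £209,198.5385…
Balance at month 7: £209,198.5385… × (1 + 0.0085)^2 = £212,770.0282…
After £146,900.00 payment: £212,770.0282… − £146,900.00 = £65,870.0282…
Balance at month 11: £65,870.0282… × (1 + 0.0085)^4 = £68,138.3260…
Penalty: 11 × 1% × £267,150.00 = £29,386.50
Final settlement = outstanding balance + penalty = £68,138.3260… + £29,386.50 = £97,524.83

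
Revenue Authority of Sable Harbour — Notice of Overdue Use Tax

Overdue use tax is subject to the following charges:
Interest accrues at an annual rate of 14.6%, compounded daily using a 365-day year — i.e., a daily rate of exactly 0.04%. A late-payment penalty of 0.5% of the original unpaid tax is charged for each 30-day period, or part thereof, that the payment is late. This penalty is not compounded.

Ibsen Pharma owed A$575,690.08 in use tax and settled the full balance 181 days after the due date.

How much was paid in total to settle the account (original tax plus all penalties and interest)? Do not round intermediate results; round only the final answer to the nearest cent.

Penalty periods: ⌈181/30⌉ = 7; penalty = 7 × 0.5% × A$575,690.08 = A$20,149.15…
Interest: A$575,690.08 × ((1 + 0.0004)^181 − 1) = A$575,690.08 × 0.07506973… = A$43,216.8984…
Total = A$575,690.08 + A$20,149.1528 + A$43,216.8984… = A$639,056.13

A$639,056.13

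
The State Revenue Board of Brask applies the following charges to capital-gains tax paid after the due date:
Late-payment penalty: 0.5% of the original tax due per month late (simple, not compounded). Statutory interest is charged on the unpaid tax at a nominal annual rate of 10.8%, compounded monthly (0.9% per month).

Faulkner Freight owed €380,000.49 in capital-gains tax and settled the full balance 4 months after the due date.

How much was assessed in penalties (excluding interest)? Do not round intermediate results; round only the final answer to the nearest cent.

€7,600.01

Late-payment penalty = 0.5% × €380,000.49 × 4 mo = €7,600.01…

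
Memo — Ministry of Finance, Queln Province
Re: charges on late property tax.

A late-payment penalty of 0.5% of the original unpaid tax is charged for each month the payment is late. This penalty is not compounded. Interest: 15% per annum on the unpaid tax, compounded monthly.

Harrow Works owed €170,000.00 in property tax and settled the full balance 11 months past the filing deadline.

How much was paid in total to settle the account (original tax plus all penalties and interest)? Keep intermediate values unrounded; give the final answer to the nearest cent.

Late-payment penalty = 0.5% × €170,000.00 × 11 mo = €9,350.00
Interest (15%/yr ÷ 12 = 1.25%/month): €170,000.00 × ((1 + 0.0125)^11 − 1) = €24,892.1166…
Total = €170,000.00 + €9,350.0000 + €24,892.1166… = €204,242.12

€204,242.12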